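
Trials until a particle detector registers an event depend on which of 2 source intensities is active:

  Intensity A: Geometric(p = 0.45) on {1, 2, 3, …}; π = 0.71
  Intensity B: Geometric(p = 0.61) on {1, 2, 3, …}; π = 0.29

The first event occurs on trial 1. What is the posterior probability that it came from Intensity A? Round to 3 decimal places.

Posterior ∝ prior × likelihood, so P(k | x) ∝ P(Z=k) f_k(x); normalise over all components.
Evaluate each component's likelihood at the observed value:
  L_A = 0.45
  L_B = 0.61
Weight by the priors:
  P(Z=A)·L_A = 0.71 × 0.45 = 0.3195
  P(Z=B)·L_B = 0.29 × 0.61 = 0.1769
Denominator: 0.3195 + 0.1769 = 0.4964
So the posterior for Intensity A is 0.3195 / 0.4964 ≈ 0.644.

0.644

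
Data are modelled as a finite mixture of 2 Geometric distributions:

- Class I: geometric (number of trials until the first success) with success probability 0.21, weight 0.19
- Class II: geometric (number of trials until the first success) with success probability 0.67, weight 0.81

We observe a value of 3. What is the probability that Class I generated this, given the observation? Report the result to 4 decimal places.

The responsibility of component k is w_k f_k(x) divided by Σ_j w_j f_j(x).
Geometric probabilities:
  L_I = 0.21·(1−0.21)^2 = 0.21·0.6241 = 0.131061
  L_II = 0.67·(1−0.67)^2 = 0.67·0.1089 = 0.072963
Unnormalised posteriors:
  w_I·L_I = 0.19 × 0.131061 = 0.0249016
  w_II·L_II = 0.81 × 0.072963 = 0.0591
Sum: 0.0249016 + 0.0591 = 0.0840016
P(Class I | data) ≈ 0.2964

0.2964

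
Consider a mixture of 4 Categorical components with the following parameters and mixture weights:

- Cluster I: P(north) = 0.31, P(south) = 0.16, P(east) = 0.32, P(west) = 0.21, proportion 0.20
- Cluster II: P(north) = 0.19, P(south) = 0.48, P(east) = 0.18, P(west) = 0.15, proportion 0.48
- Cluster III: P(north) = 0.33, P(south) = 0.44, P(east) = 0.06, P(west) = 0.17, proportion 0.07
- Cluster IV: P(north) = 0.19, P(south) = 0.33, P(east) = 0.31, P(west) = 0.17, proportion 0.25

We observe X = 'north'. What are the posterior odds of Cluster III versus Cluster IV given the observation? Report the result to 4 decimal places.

0.4863

Only the two components matter; the odds are (π_i f_i(x)) / (π_j f_j(x)).
Categorical probabilities:
  L_I = P(north | comp) = 0.31
  L_II = P(north | comp) = 0.19
  L_III = P(north | comp) = 0.33
  L_IV = P(north | comp) = 0.19
0.0231 / 0.0475 ≈ 0.4863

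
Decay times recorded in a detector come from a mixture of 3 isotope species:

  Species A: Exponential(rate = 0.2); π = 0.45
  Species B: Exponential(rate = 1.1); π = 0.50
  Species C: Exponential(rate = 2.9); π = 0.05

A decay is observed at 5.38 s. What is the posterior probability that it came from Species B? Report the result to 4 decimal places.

0.0460

By Bayes' theorem, P(k | x) = π_k f_k(x) / Σ_j π_j f_j(x).
Evaluate each component's likelihood at the observed value:
  p_A = 0.2·e^(−0.2·5.38) = 0.2·e^(−1.0760) = 0.0681913
  p_B = 1.1·e^(−1.1·5.38) = 1.1·e^(−5.9180) = 0.00295963
  p_C = 2.9·e^(−2.9·5.38) = 2.9·e^(−15.6020) = 4.85887e-07
Unnormalised posteriors:
  π_A·p_A = 0.45 × 0.0681913 = 0.0306861
  π_B·p_B = 0.50 × 0.00295963 = 0.00147982
  π_C·p_C = 0.05 × 4.85887e-07 = 2.42944e-08
Evidence: 0.0306861 + 0.00147982 + 2.42944e-08 = 0.0321659
P(Species B | data) = 0.00147982 / 0.0321659 ≈ 0.0460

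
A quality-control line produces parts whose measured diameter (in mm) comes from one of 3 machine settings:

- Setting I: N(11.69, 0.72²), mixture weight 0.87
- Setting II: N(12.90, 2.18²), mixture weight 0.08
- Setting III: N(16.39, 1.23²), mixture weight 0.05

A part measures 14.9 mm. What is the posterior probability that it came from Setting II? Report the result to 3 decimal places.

0.552

By Bayes' theorem, P(k | x) = P(Z=k) f_k(x) / Σ_j P(Z=j) f_j(x).
Normal densities:
  f_I = (1/(0.72·√(2π)))·exp(−(14.9−11.69)²/(2·0.72²)) = 0.554087·exp(-9.93837) = 2.67546e-05
  f_II = (1/(2.18·√(2π)))·exp(−(14.9−12.90)²/(2·2.18²)) = 0.183001·exp(-0.42084) = 0.120139
  f_III = (1/(1.23·√(2π)))·exp(−(14.9−16.39)²/(2·1.23²)) = 0.324343·exp(-0.73372) = 0.155723
Weight by the priors:
  P(Z=I)·f_I = 0.87 × 2.67546e-05 = 2.32765e-05
  P(Z=II)·f_II = 0.08 × 0.120139 = 0.00961114
  P(Z=III)·f_III = 0.05 × 0.155723 = 0.00778615
Evidence: 2.32765e-05 + 0.00961114 + 0.00778615 = 0.0174206
Responsibility of Setting II: 0.00961114 / 0.0174206 ≈ 0.552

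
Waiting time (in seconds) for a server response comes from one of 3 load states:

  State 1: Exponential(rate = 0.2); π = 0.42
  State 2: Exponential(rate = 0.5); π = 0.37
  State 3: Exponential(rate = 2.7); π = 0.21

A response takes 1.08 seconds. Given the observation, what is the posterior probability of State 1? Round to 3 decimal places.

Posterior ∝ prior × likelihood, so P(k | x) ∝ π_k f_k(x); normalise over all components.
Component likelihoods at x = 1.08 seconds:
  f_1 = 0.161147
  f_2 = 0.291374
  f_3 = 0.146205
Unnormalised posteriors:
  π_1·f_1 = 0.42 × 0.161147 = 0.0676818
  π_2·f_2 = 0.37 × 0.291374 = 0.107808
  π_3·f_3 = 0.21 × 0.146205 = 0.030703
Sum: 0.0676818 + 0.107808 + 0.030703 = 0.206193
P(State 1 | x) = 0.0676818 / 0.206193 ≈ 0.328

0.328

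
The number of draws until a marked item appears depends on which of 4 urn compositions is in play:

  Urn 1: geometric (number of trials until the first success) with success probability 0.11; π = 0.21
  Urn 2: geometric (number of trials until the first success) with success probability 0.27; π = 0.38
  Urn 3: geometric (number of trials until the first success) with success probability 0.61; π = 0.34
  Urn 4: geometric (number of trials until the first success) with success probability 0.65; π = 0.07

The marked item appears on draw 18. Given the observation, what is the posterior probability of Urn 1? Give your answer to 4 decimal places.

By Bayes' theorem, P(k | x) = π_k f_k(x) / Σ_j π_j f_j(x).
Component likelihoods at x = 18:
  L_1 = 0.11·(1−0.11)^17 = 0.11·0.137921 = 0.0151713
  L_2 = 0.27·(1−0.27)^17 = 0.27·0.00474776 = 0.00128189
  L_3 = 0.61·(1−0.61)^17 = 0.61·1.11712e-07 = 6.81441e-08
  L_4 = 0.65·(1−0.65)^17 = 0.65·1.77483e-08 = 1.15364e-08
Multiply by the mixture weights:
  π_1·L_1 = 0.21 × 0.0151713 = 0.00318597
  π_2·L_2 = 0.38 × 0.00128189 = 0.00048712
  π_3·L_3 = 0.34 × 6.81441e-08 = 2.3169e-08
  π_4·L_4 = 0.07 × 1.15364e-08 = 8.07548e-10
Denominator: 0.00318597 + 0.00048712 + 2.3169e-08 + 8.07548e-10 = 0.00367312
P(Urn 1 | the observation) ≈ 0.8674

0.8674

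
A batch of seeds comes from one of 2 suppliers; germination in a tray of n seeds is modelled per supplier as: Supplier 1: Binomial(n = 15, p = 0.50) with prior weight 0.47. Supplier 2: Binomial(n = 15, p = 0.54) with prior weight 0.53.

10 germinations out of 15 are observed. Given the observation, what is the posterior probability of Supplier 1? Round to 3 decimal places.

Posterior ∝ prior × likelihood, so P(k | x) ∝ P(Z=k) f_k(x); normalise over all components.
Evaluate each component's likelihood at the observed value:
  L_1 = 0.0916443
  L_2 = 0.130401
Prior × likelihood for each component:
  P(Z=1)·L_1 = 0.47 × 0.0916443 = 0.0430728
  P(Z=2)·L_2 = 0.53 × 0.130401 = 0.0691127
Normaliser: 0.0430728 + 0.0691127 = 0.112186
Responsibility of Supplier 1: 0.0430728 / 0.112186 ≈ 0.384

0.384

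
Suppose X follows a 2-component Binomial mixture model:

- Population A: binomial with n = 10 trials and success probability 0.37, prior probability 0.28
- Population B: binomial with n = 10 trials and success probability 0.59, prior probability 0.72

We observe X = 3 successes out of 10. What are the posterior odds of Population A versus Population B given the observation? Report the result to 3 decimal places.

Posterior odds = (π_i f_i(x)) / (π_j f_j(x)); the normalising sum cancels.
Component likelihoods at x = 3 successes out of 10:
  L_A = 0.239425
  L_B = 0.0479981
Posterior odds = (π_A·L_A) / (π_B·L_B) = (0.28·0.239425) / (0.72·0.0479981) = 0.0670391 / 0.0345587 ≈ 1.940

1.940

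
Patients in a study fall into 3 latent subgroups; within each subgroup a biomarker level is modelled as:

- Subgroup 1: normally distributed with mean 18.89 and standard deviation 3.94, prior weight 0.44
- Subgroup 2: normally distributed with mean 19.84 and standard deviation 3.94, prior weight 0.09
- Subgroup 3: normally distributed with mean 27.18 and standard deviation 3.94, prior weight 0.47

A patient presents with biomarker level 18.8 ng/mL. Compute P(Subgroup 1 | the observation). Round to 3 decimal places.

0.764

Posterior ∝ prior × likelihood, so P(k | x) ∝ π_k f_k(x); normalise over all components.
Evaluate each component's likelihood at the observed value:
  p_1 = 0.101228
  p_2 = 0.0977877
  p_3 = 0.0105463
Unnormalised posteriors:
  π_1·p_1 = 0.44 × 0.101228 = 0.0445403
  π_2·p_2 = 0.09 × 0.0977877 = 0.00880089
  π_3·p_3 = 0.47 × 0.0105463 = 0.00495677
Denominator: 0.0445403 + 0.00880089 + 0.00495677 = 0.058298
Responsibility of Subgroup 1: 0.0445403 / 0.058298 ≈ 0.764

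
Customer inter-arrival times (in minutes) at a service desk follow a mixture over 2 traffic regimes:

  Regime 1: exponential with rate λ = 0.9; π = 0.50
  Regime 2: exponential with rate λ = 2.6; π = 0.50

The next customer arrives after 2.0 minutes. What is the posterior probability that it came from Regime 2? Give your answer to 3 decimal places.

0.088

By Bayes' theorem, P(k | x) = w_k f_k(x) / Σ_j w_j f_j(x).
Component likelihoods at x = 2.0 minutes:
  L_1 = 0.148769
  L_2 = 0.0143431
Unnormalised posteriors:
  w_1·L_1 = 0.50 × 0.148769 = 0.0743845
  w_2·L_2 = 0.50 × 0.0143431 = 0.00717153
Sum: 0.0743845 + 0.00717153 = 0.081556
P(Regime 2 | the observation) = 0.00717153 / 0.081556 ≈ 0.088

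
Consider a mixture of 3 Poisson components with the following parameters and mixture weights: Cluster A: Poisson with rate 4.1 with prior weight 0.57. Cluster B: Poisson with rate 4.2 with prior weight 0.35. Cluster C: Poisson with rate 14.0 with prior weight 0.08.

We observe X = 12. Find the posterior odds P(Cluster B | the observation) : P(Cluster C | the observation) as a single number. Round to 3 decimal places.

Since P(k|x) ∝ π_k f_k(x), the posterior odds are π_i f_i(x) / (π_j f_j(x)).
Component likelihoods at x = 12:
  f_A = 0.00078066
  f_B = 0.00094323
  f_C = 0.0984185
0.000330131 / 0.00787348 ≈ 0.042

0.042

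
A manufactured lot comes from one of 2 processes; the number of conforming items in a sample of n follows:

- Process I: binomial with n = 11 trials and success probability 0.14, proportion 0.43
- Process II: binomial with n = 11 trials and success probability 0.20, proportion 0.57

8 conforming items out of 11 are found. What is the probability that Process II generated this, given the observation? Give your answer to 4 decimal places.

Apply Bayes' rule: the posterior for each component is proportional to its prior times its likelihood at x.
Component likelihoods at x = 8 conforming items out of 11:
  p_I = 1.54883e-05
  p_II = 0.000216269
Weight by the priors:
  P(Z=I)·p_I = 0.43 × 1.54883e-05 = 6.65997e-06
  P(Z=II)·p_II = 0.57 × 0.000216269 = 0.000123273
Evidence: 6.65997e-06 + 0.000123273 = 0.000129933
P(Process II | data) = 0.000123273 / 0.000129933 ≈ 0.9487

0.9487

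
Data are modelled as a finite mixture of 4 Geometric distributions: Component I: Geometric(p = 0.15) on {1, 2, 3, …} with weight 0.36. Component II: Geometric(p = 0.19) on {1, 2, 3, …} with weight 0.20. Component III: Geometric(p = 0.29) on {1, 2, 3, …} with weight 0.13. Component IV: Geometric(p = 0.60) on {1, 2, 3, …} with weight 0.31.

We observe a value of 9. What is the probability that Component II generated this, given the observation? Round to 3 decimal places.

P(component k | x) = π_k·f_k(x) / marginal(x), where marginal(x) = Σ_j π_j·f_j(x).
Geometric probabilities:
  f_I = 0.0408736
  f_II = 0.0352074
  f_III = 0.0187269
  f_IV = 0.000393216
Prior × likelihood for each component:
  π_I·f_I = 0.36 × 0.0408736 = 0.0147145
  π_II·f_II = 0.20 × 0.0352074 = 0.00704148
  π_III·f_III = 0.13 × 0.0187269 = 0.00243449
  π_IV·f_IV = 0.31 × 0.000393216 = 0.000121897
Normaliser: 0.0147145 + 0.00704148 + 0.00243449 + 0.000121897 = 0.0243124
P(Component II | data) = 0.00704148 / 0.0243124 ≈ 0.290

0.290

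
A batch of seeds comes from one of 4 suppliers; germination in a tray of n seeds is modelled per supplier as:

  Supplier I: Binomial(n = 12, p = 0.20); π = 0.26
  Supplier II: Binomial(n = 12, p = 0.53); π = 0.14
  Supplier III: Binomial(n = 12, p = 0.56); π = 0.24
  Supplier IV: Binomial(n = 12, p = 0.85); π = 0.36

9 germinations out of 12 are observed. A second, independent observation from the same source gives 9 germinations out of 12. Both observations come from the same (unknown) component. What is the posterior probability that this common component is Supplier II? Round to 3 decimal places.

0.057

By Bayes' theorem, P(k | x) = w_k f_k(x) / Σ_j w_j f_j(x).
Since both observations come from the same component, the likelihood for component k is f_k(x₁)·f_k(x₂).
  p_I = [C(12,9)·0.20^9·0.80^3 = 220·5.12e-07·0.512 = 5.76717e-05] × [5.76717e-05] = 3.32602e-09
  p_II = [C(12,9)·0.53^9·0.47^3 = 220·0.00329976·0.103823 = 0.0753701] × [0.0753701] = 0.00568065
  p_III = [C(12,9)·0.56^9·0.44^3 = 220·0.00541617·0.085184 = 0.101502] × [0.101502] = 0.0103026
  p_IV = [C(12,9)·0.85^9·0.15^3 = 220·0.231617·0.003375 = 0.171976] × [0.171976] = 0.0295756
Prior × likelihood for each component:
  w_I·p_I = 0.26 × 3.32602e-09 = 8.64766e-10
  w_II·p_II = 0.14 × 0.00568065 = 0.000795291
  w_III·p_III = 0.24 × 0.0103026 = 0.00247262
  w_IV·p_IV = 0.36 × 0.0295756 = 0.0106472
Marginal: 8.64766e-10 + 0.000795291 + 0.00247262 + 0.0106472 = 0.0139151
P(Supplier II | x) = 0.000795291 / 0.0139151 ≈ 0.057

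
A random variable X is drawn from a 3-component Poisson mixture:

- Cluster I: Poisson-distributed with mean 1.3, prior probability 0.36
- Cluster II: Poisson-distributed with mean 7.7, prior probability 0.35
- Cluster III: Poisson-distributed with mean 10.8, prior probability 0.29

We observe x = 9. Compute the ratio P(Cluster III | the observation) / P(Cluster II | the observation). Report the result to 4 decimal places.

0.7842

Only the two components matter; the odds are (P(Z=i) f_i(x)) / (P(Z=j) f_j(x)).
Evaluate each component's likelihood at the observed value:
  L_I = e^(−1.3)·1.3^9/9! = 7.96424e-06
  L_II = e^(−7.7)·7.7^9/9! = 0.118737
  L_III = e^(−10.8)·10.8^9/9! = 0.112375
Odds = (0.29/0.35) × (0.112375/0.118737) = 0.828571 × 0.946421 ≈ 0.7842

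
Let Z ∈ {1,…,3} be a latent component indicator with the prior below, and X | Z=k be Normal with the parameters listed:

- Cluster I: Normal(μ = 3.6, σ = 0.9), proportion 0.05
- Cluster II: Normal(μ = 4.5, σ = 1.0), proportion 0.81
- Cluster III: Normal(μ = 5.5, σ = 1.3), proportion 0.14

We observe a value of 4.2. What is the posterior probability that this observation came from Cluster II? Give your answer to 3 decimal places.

The responsibility of component k is π_k f_k(x) divided by Σ_j π_j f_j(x).
Component likelihoods at x = 4.2:
  f_I = (1/(0.9·√(2π)))·exp(−(4.2−3.6)²/(2·0.9²)) = 0.443269·exp(-0.22222) = 0.354942
  f_II = (1/(1.0·√(2π)))·exp(−(4.2−4.5)²/(2·1.0²)) = 0.398942·exp(-0.04500) = 0.381388
  f_III = (1/(1.3·√(2π)))·exp(−(4.2−5.5)²/(2·1.3²)) = 0.306879·exp(-0.50000) = 0.186131
Weight by the priors:
  π_I·f_I = 0.05 × 0.354942 = 0.0177471
  π_II·f_II = 0.81 × 0.381388 = 0.308924
  π_III·f_III = 0.14 × 0.186131 = 0.0260584
Evidence: 0.0177471 + 0.308924 + 0.0260584 = 0.35273
P(Cluster II | x) ≈ 0.876

0.876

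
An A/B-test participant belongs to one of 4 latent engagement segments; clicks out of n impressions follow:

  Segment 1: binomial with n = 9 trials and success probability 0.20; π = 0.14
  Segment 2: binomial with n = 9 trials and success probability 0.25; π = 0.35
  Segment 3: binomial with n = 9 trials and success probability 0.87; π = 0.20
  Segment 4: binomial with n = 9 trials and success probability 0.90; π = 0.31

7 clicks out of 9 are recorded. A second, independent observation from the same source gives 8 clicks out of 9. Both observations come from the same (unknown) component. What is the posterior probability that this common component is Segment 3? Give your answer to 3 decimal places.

0.460

P(component k | x) = π_k·f_k(x) / marginal(x), where marginal(x) = Σ_j π_j·f_j(x).
Since both observations come from the same component, the likelihood for component k is f_k(x₁)·f_k(x₂).
  L_1 = [C(9,7)·0.20^7·0.80^2 = 36·1.28e-05·0.64 = 0.000294912] × [1.8432e-05] = 5.43582e-09
  L_2 = [C(9,7)·0.25^7·0.75^2 = 36·6.10352e-05·0.5625 = 0.00123596] × [0.000102997] = 1.273e-07
  L_3 = [C(9,7)·0.87^7·0.13^2 = 36·0.377255·0.0169 = 0.229522] × [0.384008] = 0.0881381
  L_4 = [C(9,7)·0.90^7·0.10^2 = 36·0.478297·0.01 = 0.172187] × [0.38742] = 0.0667087
Prior × likelihood for each component:
  π_1·L_1 = 0.14 × 5.43582e-09 = 7.61015e-10
  π_2·L_2 = 0.35 × 1.273e-07 = 4.45551e-08
  π_3·L_3 = 0.20 × 0.0881381 = 0.0176276
  π_4·L_4 = 0.31 × 0.0667087 = 0.0206797
Evidence: 7.61015e-10 + 4.45551e-08 + 0.0176276 + 0.0206797 = 0.0383074
P(Segment 3 | x) = 0.0176276 / 0.0383074 ≈ 0.460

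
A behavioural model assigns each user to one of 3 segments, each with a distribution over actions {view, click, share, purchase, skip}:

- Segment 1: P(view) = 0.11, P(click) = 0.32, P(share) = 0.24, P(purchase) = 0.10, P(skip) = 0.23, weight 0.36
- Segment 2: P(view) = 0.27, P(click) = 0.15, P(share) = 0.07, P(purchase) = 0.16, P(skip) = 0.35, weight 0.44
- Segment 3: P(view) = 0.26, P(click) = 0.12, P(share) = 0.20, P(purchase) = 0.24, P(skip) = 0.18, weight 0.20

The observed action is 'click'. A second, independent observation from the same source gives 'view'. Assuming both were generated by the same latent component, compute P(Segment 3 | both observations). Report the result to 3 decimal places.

Apply Bayes' rule: the posterior for each component is proportional to its prior times its likelihood at x.
Since both observations come from the same component, the likelihood for component k is f_k(x₁)·f_k(x₂).
  f_1 = [P(click | comp) = 0.32] × [0.11] = 0.0352
  f_2 = [P(click | comp) = 0.15] × [0.27] = 0.0405
  f_3 = [P(click | comp) = 0.12] × [0.26] = 0.0312
Weight by the priors:
  π_1·f_1 = 0.36 × 0.0352 = 0.012672
  π_2·f_2 = 0.44 × 0.0405 = 0.01782
  π_3·f_3 = 0.20 × 0.0312 = 0.00624
Marginal: 0.012672 + 0.01782 + 0.00624 = 0.036732
So the posterior for Segment 3 is 0.00624 / 0.036732 ≈ 0.170.

0.170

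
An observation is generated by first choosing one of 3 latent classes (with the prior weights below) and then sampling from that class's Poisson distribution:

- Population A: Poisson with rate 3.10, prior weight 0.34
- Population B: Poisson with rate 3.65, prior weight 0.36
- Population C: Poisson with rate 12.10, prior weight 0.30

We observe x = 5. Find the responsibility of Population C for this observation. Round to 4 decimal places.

0.0398

Posterior ∝ prior × likelihood, so P(k | x) ∝ P(Z=k) f_k(x); normalise over all components.
Evaluate each component's likelihood at the observed value:
  L_A = e^(−3.10)·3.10^5/5! = 0.107477
  L_B = e^(−3.65)·3.65^5/5! = 0.140316
  L_C = e^(−12.10)·12.10^5/5! = 0.0120166
Multiply by the mixture weights:
  P(Z=A)·L_A = 0.34 × 0.107477 = 0.0365421
  P(Z=B)·L_B = 0.36 × 0.140316 = 0.0505139
  P(Z=C)·L_C = 0.30 × 0.0120166 = 0.00360499
Sum: 0.0365421 + 0.0505139 + 0.00360499 = 0.0906609
P(Population C | x) = 0.00360499 / 0.0906609 ≈ 0.0398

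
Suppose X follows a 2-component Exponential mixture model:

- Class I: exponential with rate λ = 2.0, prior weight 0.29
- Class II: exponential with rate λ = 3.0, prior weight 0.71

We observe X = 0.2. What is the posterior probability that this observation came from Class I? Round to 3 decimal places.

Posterior ∝ prior × likelihood, so P(k | x) ∝ π_k f_k(x); normalise over all components.
Component likelihoods at x = 0.2:
  L_I = 1.34064
  L_II = 1.64643
Weight by the priors:
  π_I·L_I = 0.29 × 1.34064 = 0.388786
  π_II·L_II = 0.71 × 1.64643 = 1.16897
Evidence: 0.388786 + 1.16897 = 1.55775
P(Class I | 0.2) ≈ 0.250

0.250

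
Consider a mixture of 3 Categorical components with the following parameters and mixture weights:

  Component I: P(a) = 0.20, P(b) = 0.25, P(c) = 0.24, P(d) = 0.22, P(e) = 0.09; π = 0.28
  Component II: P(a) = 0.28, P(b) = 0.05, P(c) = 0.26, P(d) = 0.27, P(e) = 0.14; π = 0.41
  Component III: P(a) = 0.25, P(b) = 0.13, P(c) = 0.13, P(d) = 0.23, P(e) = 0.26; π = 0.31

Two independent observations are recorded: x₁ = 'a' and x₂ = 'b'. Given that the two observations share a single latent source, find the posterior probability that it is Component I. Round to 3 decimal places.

By Bayes' theorem, P(k | x) = π_k f_k(x) / Σ_j π_j f_j(x).
Since both observations come from the same component, the likelihood for component k is f_k(x₁)·f_k(x₂).
  f_I = [P(a | comp) = 0.20] × [0.25] = 0.05
  f_II = [P(a | comp) = 0.28] × [0.05] = 0.014
  f_III = [P(a | comp) = 0.25] × [0.13] = 0.0325
Multiply by the mixture weights:
  π_I·f_I = 0.28 × 0.05 = 0.014
  π_II·f_II = 0.41 × 0.014 = 0.00574
  π_III·f_III = 0.31 × 0.0325 = 0.010075
Normaliser: 0.014 + 0.00574 + 0.010075 = 0.029815
Responsibility of Component I: 0.014 / 0.029815 ≈ 0.470

0.470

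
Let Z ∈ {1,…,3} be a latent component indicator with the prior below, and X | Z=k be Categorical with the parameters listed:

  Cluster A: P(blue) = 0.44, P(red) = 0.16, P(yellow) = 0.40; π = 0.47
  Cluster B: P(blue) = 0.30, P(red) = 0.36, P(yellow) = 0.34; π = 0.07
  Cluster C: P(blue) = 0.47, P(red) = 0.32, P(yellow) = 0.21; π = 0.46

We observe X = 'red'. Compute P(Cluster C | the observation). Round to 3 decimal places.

Apply Bayes' rule: the posterior for each component is proportional to its prior times its likelihood at x.
Categorical probabilities:
  L_A = P(red | comp) = 0.16
  L_B = P(red | comp) = 0.36
  L_C = P(red | comp) = 0.32
Multiply by the mixture weights:
  P(Z=A)·L_A = 0.47 × 0.16 = 0.0752
  P(Z=B)·L_B = 0.07 × 0.36 = 0.0252
  P(Z=C)·L_C = 0.46 × 0.32 = 0.1472
Marginal: 0.0752 + 0.0252 + 0.1472 = 0.2476
P(Cluster C | data) = 0.1472 / 0.2476 ≈ 0.595

0.595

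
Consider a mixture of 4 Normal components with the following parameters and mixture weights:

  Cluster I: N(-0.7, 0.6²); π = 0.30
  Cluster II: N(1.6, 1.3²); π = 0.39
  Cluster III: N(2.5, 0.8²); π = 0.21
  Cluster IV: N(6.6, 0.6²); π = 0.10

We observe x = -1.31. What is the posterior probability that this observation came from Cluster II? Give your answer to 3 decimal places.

0.076

The responsibility of component k is π_k f_k(x) divided by Σ_j π_j f_j(x).
Normal densities:
  p_I = (1/(0.6·√(2π)))·exp(−(-1.31−-0.7)²/(2·0.6²)) = 0.664904·exp(-0.51681) = 0.396564
  p_II = (1/(1.3·√(2π)))·exp(−(-1.31−1.6)²/(2·1.3²)) = 0.306879·exp(-2.50536) = 0.0250556
  p_III = (1/(0.8·√(2π)))·exp(−(-1.31−2.5)²/(2·0.8²)) = 0.498678·exp(-11.34070) = 5.924e-06
  p_IV = (1/(0.6·√(2π)))·exp(−(-1.31−6.6)²/(2·0.6²)) = 0.664904·exp(-86.90014) = 1.20923e-38
Multiply by the mixture weights:
  π_I·p_I = 0.30 × 0.396564 = 0.118969
  π_II·p_II = 0.39 × 0.0250556 = 0.00977168
  π_III·p_III = 0.21 × 5.924e-06 = 1.24404e-06
  π_IV·p_IV = 0.10 × 1.20923e-38 = 1.20923e-39
Sum: 0.118969 + 0.00977168 + 1.24404e-06 + 1.20923e-39 = 0.128742
P(Cluster II | -1.31) ≈ 0.076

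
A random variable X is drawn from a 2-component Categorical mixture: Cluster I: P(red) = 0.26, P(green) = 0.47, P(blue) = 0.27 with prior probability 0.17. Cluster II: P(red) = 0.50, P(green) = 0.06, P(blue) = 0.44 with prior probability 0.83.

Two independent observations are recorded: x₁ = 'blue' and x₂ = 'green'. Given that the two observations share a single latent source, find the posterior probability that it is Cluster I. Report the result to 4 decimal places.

0.4961

The responsibility of component k is w_k f_k(x) divided by Σ_j w_j f_j(x).
Since both observations come from the same component, the likelihood for component k is f_k(x₁)·f_k(x₂).
  p_I = [0.27] × [0.47] = 0.1269
  p_II = [0.44] × [0.06] = 0.0264
Multiply by the mixture weights:
  w_I·p_I = 0.17 × 0.1269 = 0.021573
  w_II·p_II = 0.83 × 0.0264 = 0.021912
Normaliser: 0.021573 + 0.021912 = 0.043485
Responsibility of Cluster I: 0.021573 / 0.043485 ≈ 0.4961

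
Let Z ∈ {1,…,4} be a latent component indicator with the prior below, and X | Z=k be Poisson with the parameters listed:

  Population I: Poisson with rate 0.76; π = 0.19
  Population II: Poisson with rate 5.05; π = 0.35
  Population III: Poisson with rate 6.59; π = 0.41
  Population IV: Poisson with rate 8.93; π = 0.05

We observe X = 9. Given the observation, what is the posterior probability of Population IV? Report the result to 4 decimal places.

Apply Bayes' rule: the posterior for each component is proportional to its prior times its likelihood at x.
Poisson probabilities:
  p_I = 1.09017e-07
  p_II = 0.0377287
  p_III = 0.0887575
  p_IV = 0.13172
Unnormalised posteriors:
  w_I·p_I = 0.19 × 1.09017e-07 = 2.07133e-08
  w_II·p_II = 0.35 × 0.0377287 = 0.0132051
  w_III·p_III = 0.41 × 0.0887575 = 0.0363906
  w_IV·p_IV = 0.05 × 0.13172 = 0.00658598
Marginal: 2.07133e-08 + 0.0132051 + 0.0363906 + 0.00658598 = 0.0561816
P(Population IV | x) ≈ 0.1172

0.1172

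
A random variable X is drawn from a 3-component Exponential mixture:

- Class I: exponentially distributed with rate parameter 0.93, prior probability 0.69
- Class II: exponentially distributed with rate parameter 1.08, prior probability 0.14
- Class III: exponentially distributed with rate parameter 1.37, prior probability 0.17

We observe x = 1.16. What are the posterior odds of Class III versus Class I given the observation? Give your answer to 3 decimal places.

Since P(k|x) ∝ P(Z=k) f_k(x), the posterior odds are P(Z=i) f_i(x) / (P(Z=j) f_j(x)).
Evaluate each component's likelihood at the observed value:
  p_I = 0.93·e^(−0.93·1.16) = 0.93·e^(−1.0788) = 0.316203
  p_II = 1.08·e^(−1.08·1.16) = 1.08·e^(−1.2528) = 0.30856
  p_III = 1.37·e^(−1.37·1.16) = 1.37·e^(−1.5892) = 0.279602
Posterior odds = (P(Z=III)·p_III) / (P(Z=I)·p_I) = (0.17·0.279602) / (0.69·0.316203) = 0.0475323 / 0.21818 ≈ 0.218

0.218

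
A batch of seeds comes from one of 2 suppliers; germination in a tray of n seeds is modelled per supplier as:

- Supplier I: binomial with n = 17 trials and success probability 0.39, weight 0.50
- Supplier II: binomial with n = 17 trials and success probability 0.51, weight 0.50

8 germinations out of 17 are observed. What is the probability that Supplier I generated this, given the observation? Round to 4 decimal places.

The responsibility of component k is P(Z=k) f_k(x) divided by Σ_j P(Z=j) f_j(x).
Component likelihoods at x = 8 germinations out of 17:
  f_I = 0.152149
  f_II = 0.18118
Prior × likelihood for each component:
  P(Z=I)·f_I = 0.50 × 0.152149 = 0.0760747
  P(Z=II)·f_II = 0.50 × 0.18118 = 0.0905902
Marginal: 0.0760747 + 0.0905902 = 0.166665
So the posterior for Supplier I is 0.0760747 / 0.166665 ≈ 0.4565.

0.4565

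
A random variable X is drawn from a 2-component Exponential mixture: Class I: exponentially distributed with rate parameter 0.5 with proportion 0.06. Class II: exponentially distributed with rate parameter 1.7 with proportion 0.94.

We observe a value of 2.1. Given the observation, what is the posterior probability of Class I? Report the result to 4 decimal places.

Apply Bayes' rule: the posterior for each component is proportional to its prior times its likelihood at x.
Exponential densities:
  L_I = 0.5·e^(−0.5·2.1) = 0.5·e^(−1.0500) = 0.174969
  L_II = 1.7·e^(−1.7·2.1) = 1.7·e^(−3.5700) = 0.047865
Prior × likelihood for each component:
  P(Z=I)·L_I = 0.06 × 0.174969 = 0.0104981
  P(Z=II)·L_II = 0.94 × 0.047865 = 0.0449931
Evidence: 0.0104981 + 0.0449931 = 0.0554912
So the posterior for Class I is 0.0104981 / 0.0554912 ≈ 0.1892.

0.1892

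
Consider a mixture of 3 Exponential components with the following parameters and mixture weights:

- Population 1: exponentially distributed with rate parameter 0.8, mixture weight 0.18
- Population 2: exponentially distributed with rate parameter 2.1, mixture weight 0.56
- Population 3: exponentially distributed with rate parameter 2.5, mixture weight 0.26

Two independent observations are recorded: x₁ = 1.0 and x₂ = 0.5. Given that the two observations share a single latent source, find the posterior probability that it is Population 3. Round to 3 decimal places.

0.214

P(component k | x) = π_k·f_k(x) / marginal(x), where marginal(x) = Σ_j π_j·f_j(x).
Since both observations come from the same component, the likelihood for component k is f_k(x₁)·f_k(x₂).
  f_1 = [0.359463] × [0.536256] = 0.192764
  f_2 = [0.257158] × [0.734869] = 0.188978
  f_3 = [0.205212] × [0.716262] = 0.146986
Weight by the priors:
  π_1·f_1 = 0.18 × 0.192764 = 0.0346976
  π_2·f_2 = 0.56 × 0.188978 = 0.105828
  π_3·f_3 = 0.26 × 0.146986 = 0.0382163
Sum: 0.0346976 + 0.105828 + 0.0382163 = 0.178742
P(Population 3 | data) ≈ 0.214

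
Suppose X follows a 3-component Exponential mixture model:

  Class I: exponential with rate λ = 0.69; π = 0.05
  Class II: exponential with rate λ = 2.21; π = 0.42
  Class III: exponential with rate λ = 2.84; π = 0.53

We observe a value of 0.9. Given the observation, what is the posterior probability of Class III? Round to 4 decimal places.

0.4453

Apply Bayes' rule: the posterior for each component is proportional to its prior times its likelihood at x.
Exponential densities:
  p_I = 0.370811
  p_II = 0.302399
  p_III = 0.220425
Prior × likelihood for each component:
  π_I·p_I = 0.05 × 0.370811 = 0.0185405
  π_II·p_II = 0.42 × 0.302399 = 0.127008
  π_III·p_III = 0.53 × 0.220425 = 0.116825
Denominator: 0.0185405 + 0.127008 + 0.116825 = 0.262374
So the posterior for Class III is 0.116825 / 0.262374 ≈ 0.4453.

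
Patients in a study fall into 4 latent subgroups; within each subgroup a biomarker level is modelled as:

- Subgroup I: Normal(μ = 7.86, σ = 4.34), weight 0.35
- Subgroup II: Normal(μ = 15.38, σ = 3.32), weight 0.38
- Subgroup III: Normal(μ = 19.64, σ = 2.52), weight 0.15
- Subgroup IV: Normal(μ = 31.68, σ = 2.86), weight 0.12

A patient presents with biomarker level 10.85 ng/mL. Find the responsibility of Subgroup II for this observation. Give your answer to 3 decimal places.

0.414

P(component k | x) = π_k·f_k(x) / marginal(x), where marginal(x) = Σ_j π_j·f_j(x).
Component likelihoods at x = 10.85 ng/mL:
  f_I = (1/(4.34·√(2π)))·exp(−(10.85−7.86)²/(2·4.34²)) = 0.091922·exp(-0.23732) = 0.0725027
  f_II = (1/(3.32·√(2π)))·exp(−(10.85−15.38)²/(2·3.32²)) = 0.120163·exp(-0.93087) = 0.0473695
  f_III = (1/(2.52·√(2π)))·exp(−(10.85−19.64)²/(2·2.52²)) = 0.158310·exp(-6.08340) = 0.000361011
  f_IV = (1/(2.86·√(2π)))·exp(−(10.85−31.68)²/(2·2.86²)) = 0.139490·exp(-26.52262) = 4.22586e-13
Multiply by the mixture weights:
  π_I·f_I = 0.35 × 0.0725027 = 0.0253759
  π_II·f_II = 0.38 × 0.0473695 = 0.0180004
  π_III·f_III = 0.15 × 0.000361011 = 5.41517e-05
  π_IV·f_IV = 0.12 × 4.22586e-13 = 5.07103e-14
Sum: 0.0253759 + 0.0180004 + 5.41517e-05 + 5.07103e-14 = 0.0434305
Responsibility of Subgroup II: 0.0180004 / 0.0434305 ≈ 0.414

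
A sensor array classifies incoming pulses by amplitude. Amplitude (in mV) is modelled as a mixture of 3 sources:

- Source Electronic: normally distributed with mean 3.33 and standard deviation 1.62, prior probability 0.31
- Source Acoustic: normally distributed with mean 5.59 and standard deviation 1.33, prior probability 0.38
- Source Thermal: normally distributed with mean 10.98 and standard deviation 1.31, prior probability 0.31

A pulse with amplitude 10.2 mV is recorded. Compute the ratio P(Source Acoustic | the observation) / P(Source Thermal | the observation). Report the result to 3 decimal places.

Since P(k|x) ∝ π_k f_k(x), the posterior odds are π_i f_i(x) / (π_j f_j(x)).
Normal densities:
  f_Electronic = (1/(1.62·√(2π)))·exp(−(10.2−3.33)²/(2·1.62²)) = 0.246261·exp(-8.99194) = 3.06369e-05
  f_Acoustic = (1/(1.33·√(2π)))·exp(−(10.2−5.59)²/(2·1.33²)) = 0.299957·exp(-6.00715) = 0.00073822
  f_Thermal = (1/(1.31·√(2π)))·exp(−(10.2−10.98)²/(2·1.31²)) = 0.304536·exp(-0.17726) = 0.255067
Odds = (0.38/0.31) × (0.00073822/0.255067) = 1.22581 × 0.00289422 ≈ 0.004

0.004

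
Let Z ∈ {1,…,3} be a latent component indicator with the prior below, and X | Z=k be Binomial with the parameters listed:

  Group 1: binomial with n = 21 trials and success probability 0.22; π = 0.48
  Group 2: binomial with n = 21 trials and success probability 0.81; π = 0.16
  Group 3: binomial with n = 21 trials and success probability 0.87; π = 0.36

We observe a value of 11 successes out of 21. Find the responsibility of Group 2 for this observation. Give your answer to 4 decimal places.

0.2832

Posterior ∝ prior × likelihood, so P(k | x) ∝ π_k f_k(x); normalise over all components.
Component likelihoods at x = 11 successes out of 21:
  p_1 = C(21,11)·0.22^11·0.78^10 = 352716·5.84318e-08·0.0833578 = 0.00171799
  p_2 = C(21,11)·0.81^11·0.19^10 = 352716·0.0984771·6.13107e-08 = 0.00212959
  p_3 = C(21,11)·0.87^11·0.13^10 = 352716·0.216128·1.37858e-09 = 0.000105092
Weight by the priors:
  π_1·p_1 = 0.48 × 0.00171799 = 0.000824635
  π_2·p_2 = 0.16 × 0.00212959 = 0.000340735
  π_3·p_3 = 0.36 × 0.000105092 = 3.78332e-05
Marginal: 0.000824635 + 0.000340735 + 3.78332e-05 = 0.0012032
So the posterior for Group 2 is 0.000340735 / 0.0012032 ≈ 0.2832.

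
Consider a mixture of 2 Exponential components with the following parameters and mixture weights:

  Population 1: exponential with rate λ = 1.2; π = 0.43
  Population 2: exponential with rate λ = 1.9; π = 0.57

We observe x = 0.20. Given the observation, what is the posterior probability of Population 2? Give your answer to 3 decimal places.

0.646

The responsibility of component k is P(Z=k) f_k(x) divided by Σ_j P(Z=j) f_j(x).
Component likelihoods at x = 0.20:
  p_1 = 1.2·e^(−1.2·0.20) = 1.2·e^(−0.2400) = 0.943953
  p_2 = 1.9·e^(−1.9·0.20) = 1.9·e^(−0.3800) = 1.29934
Unnormalised posteriors:
  P(Z=1)·p_1 = 0.43 × 0.943953 = 0.4059
  P(Z=2)·p_2 = 0.57 × 1.29934 = 0.740622
Normaliser: 0.4059 + 0.740622 = 1.14652
Responsibility of Population 2: 0.740622 / 1.14652 ≈ 0.646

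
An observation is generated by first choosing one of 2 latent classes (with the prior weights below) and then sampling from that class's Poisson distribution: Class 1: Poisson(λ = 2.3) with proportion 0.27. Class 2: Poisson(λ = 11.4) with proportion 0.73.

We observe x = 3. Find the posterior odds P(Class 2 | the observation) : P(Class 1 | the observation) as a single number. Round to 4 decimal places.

0.0368

Only the two components matter; the odds are (π_i f_i(x)) / (π_j f_j(x)).
Component likelihoods at x = 3:
  p_1 = e^(−2.3)·2.3^3/3! = 0.203308
  p_2 = e^(−11.4)·11.4^3/3! = 0.00276443
Odds = (0.73/0.27) × (0.00276443/0.203308) = 2.7037 × 0.0135973 ≈ 0.0368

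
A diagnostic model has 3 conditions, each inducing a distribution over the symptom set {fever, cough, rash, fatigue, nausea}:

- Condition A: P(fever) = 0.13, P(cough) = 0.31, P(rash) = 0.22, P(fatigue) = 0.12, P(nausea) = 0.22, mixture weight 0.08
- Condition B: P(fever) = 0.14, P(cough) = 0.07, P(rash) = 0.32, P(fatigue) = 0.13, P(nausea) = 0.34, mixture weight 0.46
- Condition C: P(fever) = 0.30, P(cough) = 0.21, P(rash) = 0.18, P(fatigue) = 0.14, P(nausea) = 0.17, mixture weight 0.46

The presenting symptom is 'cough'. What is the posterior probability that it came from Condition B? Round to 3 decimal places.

0.210

Apply Bayes' rule: the posterior for each component is proportional to its prior times its likelihood at x.
Component likelihoods at x = 'cough':
  f_A = P(cough | comp) = 0.31
  f_B = P(cough | comp) = 0.07
  f_C = P(cough | comp) = 0.21
Weight by the priors:
  π_A·f_A = 0.08 × 0.31 = 0.0248
  π_B·f_B = 0.46 × 0.07 = 0.0322
  π_C·f_C = 0.46 × 0.21 = 0.0966
Denominator: 0.0248 + 0.0322 + 0.0966 = 0.1536
P(Condition B | 'cough') ≈ 0.210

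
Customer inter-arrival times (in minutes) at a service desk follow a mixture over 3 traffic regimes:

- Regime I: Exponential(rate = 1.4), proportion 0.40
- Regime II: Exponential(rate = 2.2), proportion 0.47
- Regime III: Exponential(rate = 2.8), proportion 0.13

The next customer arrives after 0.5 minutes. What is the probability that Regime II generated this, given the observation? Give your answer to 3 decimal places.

0.483

Posterior ∝ prior × likelihood, so P(k | x) ∝ w_k f_k(x); normalise over all components.
Evaluate each component's likelihood at the observed value:
  f_I = 0.695219
  f_II = 0.732316
  f_III = 0.690471
Prior × likelihood for each component:
  w_I·f_I = 0.40 × 0.695219 = 0.278088
  w_II·f_II = 0.47 × 0.732316 = 0.344189
  w_III·f_III = 0.13 × 0.690471 = 0.0897613
Evidence: 0.278088 + 0.344189 + 0.0897613 = 0.712038
P(Regime II | x) ≈ 0.483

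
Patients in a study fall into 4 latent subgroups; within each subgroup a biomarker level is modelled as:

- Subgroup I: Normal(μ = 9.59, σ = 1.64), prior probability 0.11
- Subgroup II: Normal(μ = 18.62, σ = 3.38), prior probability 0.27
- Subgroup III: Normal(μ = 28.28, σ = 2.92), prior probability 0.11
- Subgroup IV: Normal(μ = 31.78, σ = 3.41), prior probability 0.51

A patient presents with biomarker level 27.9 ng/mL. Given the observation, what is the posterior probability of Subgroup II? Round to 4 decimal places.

The responsibility of component k is π_k f_k(x) divided by Σ_j π_j f_j(x).
Normal densities:
  p_I = (1/(1.64·√(2π)))·exp(−(27.9−9.59)²/(2·1.64²)) = 0.243257·exp(-62.32453) = 2.08386e-28
  p_II = (1/(3.38·√(2π)))·exp(−(27.9−18.62)²/(2·3.38²)) = 0.118030·exp(-3.76906) = 0.00272341
  p_III = (1/(2.92·√(2π)))·exp(−(27.9−28.28)²/(2·2.92²)) = 0.136624·exp(-0.00847) = 0.135472
  p_IV = (1/(3.41·√(2π)))·exp(−(27.9−31.78)²/(2·3.41²)) = 0.116992·exp(-0.64733) = 0.0612385
Weight by the priors:
  π_I·p_I = 0.11 × 2.08386e-28 = 2.29224e-29
  π_II·p_II = 0.27 × 0.00272341 = 0.000735321
  π_III·p_III = 0.11 × 0.135472 = 0.0149019
  π_IV·p_IV = 0.51 × 0.0612385 = 0.0312316
Denominator: 2.29224e-29 + 0.000735321 + 0.0149019 + 0.0312316 = 0.0468689
Responsibility of Subgroup II: 0.000735321 / 0.0468689 ≈ 0.0157

0.0157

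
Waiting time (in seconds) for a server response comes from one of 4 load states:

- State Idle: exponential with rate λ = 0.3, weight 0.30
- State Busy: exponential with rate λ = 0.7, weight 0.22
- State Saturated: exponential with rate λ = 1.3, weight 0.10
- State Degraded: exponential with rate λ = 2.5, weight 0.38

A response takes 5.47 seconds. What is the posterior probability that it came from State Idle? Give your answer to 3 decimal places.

Posterior ∝ prior × likelihood, so P(k | x) ∝ π_k f_k(x); normalise over all components.
Evaluate each component's likelihood at the observed value:
  p_Idle = 0.0581358
  p_Busy = 0.0152119
  p_Saturated = 0.0010609
  p_Degraded = 2.87715e-06
Weight by the priors:
  π_Idle·p_Idle = 0.30 × 0.0581358 = 0.0174408
  π_Busy·p_Busy = 0.22 × 0.0152119 = 0.00334663
  π_Saturated·p_Saturated = 0.10 × 0.0010609 = 0.00010609
  π_Degraded·p_Degraded = 0.38 × 2.87715e-06 = 1.09332e-06
Evidence: 0.0174408 + 0.00334663 + 0.00010609 + 1.09332e-06 = 0.0208946
Responsibility of State Idle: 0.0174408 / 0.0208946 ≈ 0.835

0.835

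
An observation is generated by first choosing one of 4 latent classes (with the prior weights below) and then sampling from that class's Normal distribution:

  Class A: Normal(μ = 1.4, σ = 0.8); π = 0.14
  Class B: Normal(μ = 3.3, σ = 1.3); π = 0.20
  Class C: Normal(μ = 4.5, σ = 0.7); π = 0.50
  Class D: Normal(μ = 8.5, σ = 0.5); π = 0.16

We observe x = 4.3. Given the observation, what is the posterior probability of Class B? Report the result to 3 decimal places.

Apply Bayes' rule: the posterior for each component is proportional to its prior times its likelihood at x.
Normal densities:
  L_A = (1/(0.8·√(2π)))·exp(−(4.3−1.4)²/(2·0.8²)) = 0.498678·exp(-6.57031) = 0.000698827
  L_B = (1/(1.3·√(2π)))·exp(−(4.3−3.3)²/(2·1.3²)) = 0.306879·exp(-0.29586) = 0.228285
  L_C = (1/(0.7·√(2π)))·exp(−(4.3−4.5)²/(2·0.7²)) = 0.569918·exp(-0.04082) = 0.547124
  L_D = (1/(0.5·√(2π)))·exp(−(4.3−8.5)²/(2·0.5²)) = 0.797885·exp(-35.28000) = 3.80216e-16
Multiply by the mixture weights:
  P(Z=A)·L_A = 0.14 × 0.000698827 = 9.78358e-05
  P(Z=B)·L_B = 0.20 × 0.228285 = 0.045657
  P(Z=C)·L_C = 0.50 × 0.547124 = 0.273562
  P(Z=D)·L_D = 0.16 × 3.80216e-16 = 6.08346e-17
Marginal: 9.78358e-05 + 0.045657 + 0.273562 + 6.08346e-17 = 0.319317
Responsibility of Class B: 0.045657 / 0.319317 ≈ 0.143

0.143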